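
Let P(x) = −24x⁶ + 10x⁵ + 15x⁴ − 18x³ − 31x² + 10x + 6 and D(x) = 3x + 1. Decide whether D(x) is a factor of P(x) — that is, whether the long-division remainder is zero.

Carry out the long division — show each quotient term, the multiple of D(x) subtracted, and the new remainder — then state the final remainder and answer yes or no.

Step 1: lead(−24x⁶ + 10x⁵ + 15x⁴ − 18x³ − 31x² + 10x + 6) ÷ lead(D) = −24x⁶ ÷ 3x = −8x⁵. Subtract (−8x⁵)·D = −24x⁶ − 8x⁵. Remainder: 18x⁵ + 15x⁴ − 18x³ − 31x² + 10x + 6.
Step 2: lead(18x⁵ + 15x⁴ − 18x³ − 31x² + 10x + 6) ÷ lead(D) = 18x⁵ ÷ 3x = 6x⁴. Subtract (6x⁴)·D = 18x⁵ + 6x⁴. Remainder: 9x⁴ − 18x³ − 31x² + 10x + 6.
Step 3: lead(9x⁴ − 18x³ − 31x² + 10x + 6) ÷ lead(D) = 9x⁴ ÷ 3x = 3x³. Subtract (3x³)·D = 9x⁴ + 3x³. Remainder: −21x³ − 31x² + 10x + 6.
Step 4: lead(−21x³ − 31x² + 10x + 6) ÷ lead(D) = −21x³ ÷ 3x = −7x². Subtract (−7x²)·D = −21x³ − 7x². Remainder: −24x² + 10x + 6.
Step 5: lead(−24x² + 10x + 6) ÷ lead(D) = −24x² ÷ 3x = −8x. Subtract (−8x)·D = −24x² − 8x. Remainder: 18x + 6.
Step 6: lead(18x + 6) ÷ lead(D) = 18x ÷ 3x = 6. Subtract (6)·D = 18x + 6. Remainder: 0.

R(x) = 0, so D(x) is a factor of P(x). yes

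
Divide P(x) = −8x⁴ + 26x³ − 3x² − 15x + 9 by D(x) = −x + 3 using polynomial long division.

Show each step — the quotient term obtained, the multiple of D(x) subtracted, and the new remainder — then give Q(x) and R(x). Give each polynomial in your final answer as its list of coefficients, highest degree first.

Q = [8, -2, -3, 6]; R = [-9]

Step 1: lead(−8x⁴ + 26x³ − 3x² − 15x + 9) ÷ lead(D) = −8x⁴ ÷ −x = 8x³. Subtract (8x³)·D = −8x⁴ + 24x³. Remainder: 2x³ − 3x² − 15x + 9.
Step 2: lead(2x³ − 3x² − 15x + 9) ÷ lead(D) = 2x³ ÷ −x = −2x². Subtract (−2x²)·D = 2x³ − 6x². Remainder: 3x² − 15x + 9.
Step 3: lead(3x² − 15x + 9) ÷ lead(D) = 3x² ÷ −x = −3x. Subtract (−3x)·D = 3x² − 9x. Remainder: −6x + 9.
Step 4: lead(−6x + 9) ÷ lead(D) = −6x ÷ −x = 6. Subtract (6)·D = −6x + 18. Remainder: −9.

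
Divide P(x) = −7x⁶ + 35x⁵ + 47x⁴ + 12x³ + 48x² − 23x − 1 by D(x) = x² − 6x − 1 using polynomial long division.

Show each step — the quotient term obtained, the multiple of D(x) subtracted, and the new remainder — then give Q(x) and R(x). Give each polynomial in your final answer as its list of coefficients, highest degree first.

Step 1: lead(−7x⁶ + 35x⁵ + 47x⁴ + 12x³ + 48x² − 23x − 1) ÷ lead(D) = −7x⁶ ÷ x² = −7x⁴. Subtract (−7x⁴)·D = −7x⁶ + 42x⁵ + 7x⁴. Remainder: −7x⁵ + 40x⁴ + 12x³ + 48x² − 23x − 1.
Step 2: lead(−7x⁵ + 40x⁴ + 12x³ + 48x² − 23x − 1) ÷ lead(D) = −7x⁵ ÷ x² = −7x³. Subtract (−7x³)·D = −7x⁵ + 42x⁴ + 7x³. Remainder: −2x⁴ + 5x³ + 48x² − 23x − 1.
Step 3: lead(−2x⁴ + 5x³ + 48x² − 23x − 1) ÷ lead(D) = −2x⁴ ÷ x² = −2x². Subtract (−2x²)·D = −2x⁴ + 12x³ + 2x². Remainder: −7x³ + 46x² − 23x − 1.
Step 4: lead(−7x³ + 46x² − 23x − 1) ÷ lead(D) = −7x³ ÷ x² = −7x. Subtract (−7x)·D = −7x³ + 42x² + 7x. Remainder: 4x² − 30x − 1.
Step 5: lead(4x² − 30x − 1) ÷ lead(D) = 4x² ÷ x² = 4. Subtract (4)·D = 4x² − 24x − 4. Remainder: −6x + 3.

Q = [-7, -7, -2, -7, 4]; R = [-6, 3]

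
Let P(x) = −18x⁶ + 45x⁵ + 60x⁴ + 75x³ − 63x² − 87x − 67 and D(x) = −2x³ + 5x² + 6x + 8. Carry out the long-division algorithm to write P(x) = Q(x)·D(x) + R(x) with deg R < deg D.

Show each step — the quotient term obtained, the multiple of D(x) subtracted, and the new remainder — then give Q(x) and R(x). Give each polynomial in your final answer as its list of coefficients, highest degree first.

Step 1: lead(−18x⁶ + 45x⁵ + 60x⁴ + 75x³ − 63x² − 87x − 67) ÷ lead(D) = −18x⁶ ÷ −2x³ = 9x³. Subtract (9x³)·D = −18x⁶ + 45x⁵ + 54x⁴ + 72x³. Remainder: 6x⁴ + 3x³ − 63x² − 87x − 67.
Step 2: lead(6x⁴ + 3x³ − 63x² − 87x − 67) ÷ lead(D) = 6x⁴ ÷ −2x³ = −3x. Subtract (−3x)·D = 6x⁴ − 15x³ − 18x² − 24x. Remainder: 18x³ − 45x² − 63x − 67.
Step 3: lead(18x³ − 45x² − 63x − 67) ÷ lead(D) = 18x³ ÷ −2x³ = −9. Subtract (−9)·D = 18x³ − 45x² − 54x − 72. Remainder: −9x + 5.

Q = [9, 0, -3, -9]; R = [-9, 5]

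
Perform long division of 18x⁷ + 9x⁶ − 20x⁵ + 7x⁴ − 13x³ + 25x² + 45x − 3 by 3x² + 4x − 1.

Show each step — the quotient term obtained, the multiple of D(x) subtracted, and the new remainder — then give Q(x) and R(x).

Step 1: lead(18x⁷ + 9x⁶ − 20x⁵ + 7x⁴ − 13x³ + 25x² + 45x − 3) ÷ lead(D) = 18x⁷ ÷ 3x² = 6x⁵. Subtract (6x⁵)·D = 18x⁷ + 24x⁶ − 6x⁵. Remainder: −15x⁶ − 14x⁵ + 7x⁴ − 13x³ + 25x² + 45x − 3.
Step 2: lead(−15x⁶ − 14x⁵ + 7x⁴ − 13x³ + 25x² + 45x − 3) ÷ lead(D) = −15x⁶ ÷ 3x² = −5x⁴. Subtract (−5x⁴)·D = −15x⁶ − 20x⁵ + 5x⁴. Remainder: 6x⁵ + 2x⁴ − 13x³ + 25x² + 45x − 3.
Step 3: lead(6x⁵ + 2x⁴ − 13x³ + 25x² + 45x − 3) ÷ lead(D) = 6x⁵ ÷ 3x² = 2x³. Subtract (2x³)·D = 6x⁵ + 8x⁴ − 2x³. Remainder: −6x⁴ − 11x³ + 25x² + 45x − 3.
Step 4: lead(−6x⁴ − 11x³ + 25x² + 45x − 3) ÷ lead(D) = −6x⁴ ÷ 3x² = −2x². Subtract (−2x²)·D = −6x⁴ − 8x³ + 2x². Remainder: −3x³ + 23x² + 45x − 3.
Step 5: lead(−3x³ + 23x² + 45x − 3) ÷ lead(D) = −3x³ ÷ 3x² = −x. Subtract (−x)·D = −3x³ − 4x² + x. Remainder: 27x² + 44x − 3.
Step 6: lead(27x² + 44x − 3) ÷ lead(D) = 27x² ÷ 3x² = 9. Subtract (9)·D = 27x² + 36x − 9. Remainder: 8x + 6.

Q(x) = 6x⁵ − 5x⁴ + 2x³ − 2x² − x + 9; R(x) = 8x + 6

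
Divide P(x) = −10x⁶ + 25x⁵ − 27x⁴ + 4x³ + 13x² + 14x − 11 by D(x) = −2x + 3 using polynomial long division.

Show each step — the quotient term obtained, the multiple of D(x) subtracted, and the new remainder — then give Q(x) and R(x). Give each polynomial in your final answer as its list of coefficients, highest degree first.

Step 1: lead(−10x⁶ + 25x⁵ − 27x⁴ + 4x³ + 13x² + 14x − 11) ÷ lead(D) = −10x⁶ ÷ −2x = 5x⁵. Subtract (5x⁵)·D = −10x⁶ + 15x⁵. Remainder: 10x⁵ − 27x⁴ + 4x³ + 13x² + 14x − 11.
Step 2: lead(10x⁵ − 27x⁴ + 4x³ + 13x² + 14x − 11) ÷ lead(D) = 10x⁵ ÷ −2x = −5x⁴. Subtract (−5x⁴)·D = 10x⁵ − 15x⁴. Remainder: −12x⁴ + 4x³ + 13x² + 14x − 11.
Step 3: lead(−12x⁴ + 4x³ + 13x² + 14x − 11) ÷ lead(D) = −12x⁴ ÷ −2x = 6x³. Subtract (6x³)·D = −12x⁴ + 18x³. Remainder: −14x³ + 13x² + 14x − 11.
Step 4: lead(−14x³ + 13x² + 14x − 11) ÷ lead(D) = −14x³ ÷ −2x = 7x². Subtract (7x²)·D = −14x³ + 21x². Remainder: −8x² + 14x − 11.
Step 5: lead(−8x² + 14x − 11) ÷ lead(D) = −8x² ÷ −2x = 4x. Subtract (4x)·D = −8x² + 12x. Remainder: 2x − 11.
Step 6: lead(2x − 11) ÷ lead(D) = 2x ÷ −2x = −1. Subtract (−1)·D = 2x − 3. Remainder: −8.

Q = [5, -5, 6, 7, 4, -1]; R = [-8]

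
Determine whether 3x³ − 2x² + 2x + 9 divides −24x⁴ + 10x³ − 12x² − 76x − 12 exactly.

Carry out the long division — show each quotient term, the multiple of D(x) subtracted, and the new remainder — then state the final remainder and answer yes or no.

R(x) = 6, so D(x) is not a factor of P(x). no

Step 1: lead(−24x⁴ + 10x³ − 12x² − 76x − 12) ÷ lead(D) = −24x⁴ ÷ 3x³ = −8x. Subtract (−8x)·D = −24x⁴ + 16x³ − 16x² − 72x. Remainder: −6x³ + 4x² − 4x − 12.
Step 2: lead(−6x³ + 4x² − 4x − 12) ÷ lead(D) = −6x³ ÷ 3x³ = −2. Subtract (−2)·D = −6x³ + 4x² − 4x − 18. Remainder: 6.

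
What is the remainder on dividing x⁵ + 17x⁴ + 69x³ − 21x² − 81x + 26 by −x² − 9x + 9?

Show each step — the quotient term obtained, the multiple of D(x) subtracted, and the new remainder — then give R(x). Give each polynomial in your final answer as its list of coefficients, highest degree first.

R = [-1]

Step 1: lead(x⁵ + 17x⁴ + 69x³ − 21x² − 81x + 26) ÷ lead(D) = x⁵ ÷ −x² = −x³. Subtract (−x³)·D = x⁵ + 9x⁴ − 9x³. Remainder: 8x⁴ + 78x³ − 21x² − 81x + 26.
Step 2: lead(8x⁴ + 78x³ − 21x² − 81x + 26) ÷ lead(D) = 8x⁴ ÷ −x² = −8x². Subtract (−8x²)·D = 8x⁴ + 72x³ − 72x². Remainder: 6x³ + 51x² − 81x + 26.
Step 3: lead(6x³ + 51x² − 81x + 26) ÷ lead(D) = 6x³ ÷ −x² = −6x. Subtract (−6x)·D = 6x³ + 54x² − 54x. Remainder: −3x² − 27x + 26.
Step 4: lead(−3x² − 27x + 26) ÷ lead(D) = −3x² ÷ −x² = 3. Subtract (3)·D = −3x² − 27x + 27. Remainder: −1.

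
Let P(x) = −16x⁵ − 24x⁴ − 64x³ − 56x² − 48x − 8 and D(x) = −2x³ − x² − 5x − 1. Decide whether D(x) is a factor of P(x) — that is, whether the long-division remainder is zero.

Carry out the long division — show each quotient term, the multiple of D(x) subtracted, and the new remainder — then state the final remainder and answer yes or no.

Step 1: lead(−16x⁵ − 24x⁴ − 64x³ − 56x² − 48x − 8) ÷ lead(D) = −16x⁵ ÷ −2x³ = 8x². Subtract (8x²)·D = −16x⁵ − 8x⁴ − 40x³ − 8x². Remainder: −16x⁴ − 24x³ − 48x² − 48x − 8.
Step 2: lead(−16x⁴ − 24x³ − 48x² − 48x − 8) ÷ lead(D) = −16x⁴ ÷ −2x³ = 8x. Subtract (8x)·D = −16x⁴ − 8x³ − 40x² − 8x. Remainder: −16x³ − 8x² − 40x − 8.
Step 3: lead(−16x³ − 8x² − 40x − 8) ÷ lead(D) = −16x³ ÷ −2x³ = 8. Subtract (8)·D = −16x³ − 8x² − 40x − 8. Remainder: 0.

R(x) = 0, so D(x) is a factor of P(x). yes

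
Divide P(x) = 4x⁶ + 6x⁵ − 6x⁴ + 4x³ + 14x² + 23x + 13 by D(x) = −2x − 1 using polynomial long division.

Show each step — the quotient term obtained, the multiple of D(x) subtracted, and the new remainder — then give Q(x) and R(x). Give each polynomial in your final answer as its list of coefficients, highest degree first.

Q = [-2, -2, 4, -4, -5, -9]; R = [4]

Step 1: lead(4x⁶ + 6x⁵ − 6x⁴ + 4x³ + 14x² + 23x + 13) ÷ lead(D) = 4x⁶ ÷ −2x = −2x⁵. Subtract (−2x⁵)·D = 4x⁶ + 2x⁵. Remainder: 4x⁵ − 6x⁴ + 4x³ + 14x² + 23x + 13.
Step 2: lead(4x⁵ − 6x⁴ + 4x³ + 14x² + 23x + 13) ÷ lead(D) = 4x⁵ ÷ −2x = −2x⁴. Subtract (−2x⁴)·D = 4x⁵ + 2x⁴. Remainder: −8x⁴ + 4x³ + 14x² + 23x + 13.
Step 3: lead(−8x⁴ + 4x³ + 14x² + 23x + 13) ÷ lead(D) = −8x⁴ ÷ −2x = 4x³. Subtract (4x³)·D = −8x⁴ − 4x³. Remainder: 8x³ + 14x² + 23x + 13.
Step 4: lead(8x³ + 14x² + 23x + 13) ÷ lead(D) = 8x³ ÷ −2x = −4x². Subtract (−4x²)·D = 8x³ + 4x². Remainder: 10x² + 23x + 13.
Step 5: lead(10x² + 23x + 13) ÷ lead(D) = 10x² ÷ −2x = −5x. Subtract (−5x)·D = 10x² + 5x. Remainder: 18x + 13.
Step 6: lead(18x + 13) ÷ lead(D) = 18x ÷ −2x = −9. Subtract (−9)·D = 18x + 9. Remainder: 4.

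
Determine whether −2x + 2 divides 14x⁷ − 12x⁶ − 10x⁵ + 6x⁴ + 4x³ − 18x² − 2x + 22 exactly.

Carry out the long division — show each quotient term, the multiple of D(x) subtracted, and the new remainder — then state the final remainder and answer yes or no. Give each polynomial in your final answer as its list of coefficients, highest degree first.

Step 1: lead(14x⁷ − 12x⁶ − 10x⁵ + 6x⁴ + 4x³ − 18x² − 2x + 22) ÷ lead(D) = 14x⁷ ÷ −2x = −7x⁶. Subtract (−7x⁶)·D = 14x⁷ − 14x⁶. Remainder: 2x⁶ − 10x⁵ + 6x⁴ + 4x³ − 18x² − 2x + 22.
Step 2: lead(2x⁶ − 10x⁵ + 6x⁴ + 4x³ − 18x² − 2x + 22) ÷ lead(D) = 2x⁶ ÷ −2x = −x⁵. Subtract (−x⁵)·D = 2x⁶ − 2x⁵. Remainder: −8x⁵ + 6x⁴ + 4x³ − 18x² − 2x + 22.
Step 3: lead(−8x⁵ + 6x⁴ + 4x³ − 18x² − 2x + 22) ÷ lead(D) = −8x⁵ ÷ −2x = 4x⁴. Subtract (4x⁴)·D = −8x⁵ + 8x⁴. Remainder: −2x⁴ + 4x³ − 18x² − 2x + 22.
Step 4: lead(−2x⁴ + 4x³ − 18x² − 2x + 22) ÷ lead(D) = −2x⁴ ÷ −2x = x³. Subtract (x³)·D = −2x⁴ + 2x³. Remainder: 2x³ − 18x² − 2x + 22.
Step 5: lead(2x³ − 18x² − 2x + 22) ÷ lead(D) = 2x³ ÷ −2x = −x². Subtract (−x²)·D = 2x³ − 2x². Remainder: −16x² − 2x + 22.
Step 6: lead(−16x² − 2x + 22) ÷ lead(D) = −16x² ÷ −2x = 8x. Subtract (8x)·D = −16x² + 16x. Remainder: −18x + 22.
Step 7: lead(−18x + 22) ÷ lead(D) = −18x ÷ −2x = 9. Subtract (9)·D = −18x + 18. Remainder: 4.

R = [4], so D(x) is not a factor of P(x). no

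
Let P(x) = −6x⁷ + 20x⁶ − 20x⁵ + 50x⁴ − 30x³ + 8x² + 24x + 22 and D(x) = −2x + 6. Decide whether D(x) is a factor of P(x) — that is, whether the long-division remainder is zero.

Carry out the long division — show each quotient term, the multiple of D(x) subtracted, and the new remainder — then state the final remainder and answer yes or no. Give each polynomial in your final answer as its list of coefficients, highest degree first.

R = [4], so D(x) is not a factor of P(x). no

Step 1: lead(−6x⁷ + 20x⁶ − 20x⁵ + 50x⁴ − 30x³ + 8x² + 24x + 22) ÷ lead(D) = −6x⁷ ÷ −2x = 3x⁶. Subtract (3x⁶)·D = −6x⁷ + 18x⁶. Remainder: 2x⁶ − 20x⁵ + 50x⁴ − 30x³ + 8x² + 24x + 22.
Step 2: lead(2x⁶ − 20x⁵ + 50x⁴ − 30x³ + 8x² + 24x + 22) ÷ lead(D) = 2x⁶ ÷ −2x = −x⁵. Subtract (−x⁵)·D = 2x⁶ − 6x⁵. Remainder: −14x⁵ + 50x⁴ − 30x³ + 8x² + 24x + 22.
Step 3: lead(−14x⁵ + 50x⁴ − 30x³ + 8x² + 24x + 22) ÷ lead(D) = −14x⁵ ÷ −2x = 7x⁴. Subtract (7x⁴)·D = −14x⁵ + 42x⁴. Remainder: 8x⁴ − 30x³ + 8x² + 24x + 22.
Step 4: lead(8x⁴ − 30x³ + 8x² + 24x + 22) ÷ lead(D) = 8x⁴ ÷ −2x = −4x³. Subtract (−4x³)·D = 8x⁴ − 24x³. Remainder: −6x³ + 8x² + 24x + 22.
Step 5: lead(−6x³ + 8x² + 24x + 22) ÷ lead(D) = −6x³ ÷ −2x = 3x². Subtract (3x²)·D = −6x³ + 18x². Remainder: −10x² + 24x + 22.
Step 6: lead(−10x² + 24x + 22) ÷ lead(D) = −10x² ÷ −2x = 5x. Subtract (5x)·D = −10x² + 30x. Remainder: −6x + 22.
Step 7: lead(−6x + 22) ÷ lead(D) = −6x ÷ −2x = 3. Subtract (3)·D = −6x + 18. Remainder: 4.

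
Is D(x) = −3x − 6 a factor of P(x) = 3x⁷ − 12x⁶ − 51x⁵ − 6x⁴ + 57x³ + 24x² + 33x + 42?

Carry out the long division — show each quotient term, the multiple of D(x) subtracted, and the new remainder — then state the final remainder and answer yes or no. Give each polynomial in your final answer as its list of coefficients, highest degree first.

R = [0], so D(x) is a factor of P(x). yes

Step 1: lead(3x⁷ − 12x⁶ − 51x⁵ − 6x⁴ + 57x³ + 24x² + 33x + 42) ÷ lead(D) = 3x⁷ ÷ −3x = −x⁶. Subtract (−x⁶)·D = 3x⁷ + 6x⁶. Remainder: −18x⁶ − 51x⁵ − 6x⁴ + 57x³ + 24x² + 33x + 42.
Step 2: lead(−18x⁶ − 51x⁵ − 6x⁴ + 57x³ + 24x² + 33x + 42) ÷ lead(D) = −18x⁶ ÷ −3x = 6x⁵. Subtract (6x⁵)·D = −18x⁶ − 36x⁵. Remainder: −15x⁵ − 6x⁴ + 57x³ + 24x² + 33x + 42.
Step 3: lead(−15x⁵ − 6x⁴ + 57x³ + 24x² + 33x + 42) ÷ lead(D) = −15x⁵ ÷ −3x = 5x⁴. Subtract (5x⁴)·D = −15x⁵ − 30x⁴. Remainder: 24x⁴ + 57x³ + 24x² + 33x + 42.
Step 4: lead(24x⁴ + 57x³ + 24x² + 33x + 42) ÷ lead(D) = 24x⁴ ÷ −3x = −8x³. Subtract (−8x³)·D = 24x⁴ + 48x³. Remainder: 9x³ + 24x² + 33x + 42.
Step 5: lead(9x³ + 24x² + 33x + 42) ÷ lead(D) = 9x³ ÷ −3x = −3x². Subtract (−3x²)·D = 9x³ + 18x². Remainder: 6x² + 33x + 42.
Step 6: lead(6x² + 33x + 42) ÷ lead(D) = 6x² ÷ −3x = −2x. Subtract (−2x)·D = 6x² + 12x. Remainder: 21x + 42.
Step 7: lead(21x + 42) ÷ lead(D) = 21x ÷ −3x = −7. Subtract (−7)·D = 21x + 42. Remainder: 0.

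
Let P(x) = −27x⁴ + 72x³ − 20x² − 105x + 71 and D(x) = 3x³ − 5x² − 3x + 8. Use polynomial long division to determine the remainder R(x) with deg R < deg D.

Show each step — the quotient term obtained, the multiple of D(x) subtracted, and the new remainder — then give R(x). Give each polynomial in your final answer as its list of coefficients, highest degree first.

R = [-2, -6, -1]

Step 1: lead(−27x⁴ + 72x³ − 20x² − 105x + 71) ÷ lead(D) = −27x⁴ ÷ 3x³ = −9x. Subtract (−9x)·D = −27x⁴ + 45x³ + 27x² − 72x. Remainder: 27x³ − 47x² − 33x + 71.
Step 2: lead(27x³ − 47x² − 33x + 71) ÷ lead(D) = 27x³ ÷ 3x³ = 9. Subtract (9)·D = 27x³ − 45x² − 27x + 72. Remainder: −2x² − 6x − 1.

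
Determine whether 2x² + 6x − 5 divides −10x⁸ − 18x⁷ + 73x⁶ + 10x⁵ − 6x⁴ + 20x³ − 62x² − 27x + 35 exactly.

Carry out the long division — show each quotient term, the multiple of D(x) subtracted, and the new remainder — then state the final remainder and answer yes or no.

R(x) = 0, so D(x) is a factor of P(x). yes

Step 1: lead(−10x⁸ − 18x⁷ + 73x⁶ + 10x⁵ − 6x⁴ + 20x³ − 62x² − 27x + 35) ÷ lead(D) = −10x⁸ ÷ 2x² = −5x⁶. Subtract (−5x⁶)·D = −10x⁸ − 30x⁷ + 25x⁶. Remainder: 12x⁷ + 48x⁶ + 10x⁵ − 6x⁴ + 20x³ − 62x² − 27x + 35.
Step 2: lead(12x⁷ + 48x⁶ + 10x⁵ − 6x⁴ + 20x³ − 62x² − 27x + 35) ÷ lead(D) = 12x⁷ ÷ 2x² = 6x⁵. Subtract (6x⁵)·D = 12x⁷ + 36x⁶ − 30x⁵. Remainder: 12x⁶ + 40x⁵ − 6x⁴ + 20x³ − 62x² − 27x + 35.
Step 3: lead(12x⁶ + 40x⁵ − 6x⁴ + 20x³ − 62x² − 27x + 35) ÷ lead(D) = 12x⁶ ÷ 2x² = 6x⁴. Subtract (6x⁴)·D = 12x⁶ + 36x⁵ − 30x⁴. Remainder: 4x⁵ + 24x⁴ + 20x³ − 62x² − 27x + 35.
Step 4: lead(4x⁵ + 24x⁴ + 20x³ − 62x² − 27x + 35) ÷ lead(D) = 4x⁵ ÷ 2x² = 2x³. Subtract (2x³)·D = 4x⁵ + 12x⁴ − 10x³. Remainder: 12x⁴ + 30x³ − 62x² − 27x + 35.
Step 5: lead(12x⁴ + 30x³ − 62x² − 27x + 35) ÷ lead(D) = 12x⁴ ÷ 2x² = 6x². Subtract (6x²)·D = 12x⁴ + 36x³ − 30x². Remainder: −6x³ − 32x² − 27x + 35.
Step 6: lead(−6x³ − 32x² − 27x + 35) ÷ lead(D) = −6x³ ÷ 2x² = −3x. Subtract (−3x)·D = −6x³ − 18x² + 15x. Remainder: −14x² − 42x + 35.
Step 7: lead(−14x² − 42x + 35) ÷ lead(D) = −14x² ÷ 2x² = −7. Subtract (−7)·D = −14x² − 42x + 35. Remainder: 0.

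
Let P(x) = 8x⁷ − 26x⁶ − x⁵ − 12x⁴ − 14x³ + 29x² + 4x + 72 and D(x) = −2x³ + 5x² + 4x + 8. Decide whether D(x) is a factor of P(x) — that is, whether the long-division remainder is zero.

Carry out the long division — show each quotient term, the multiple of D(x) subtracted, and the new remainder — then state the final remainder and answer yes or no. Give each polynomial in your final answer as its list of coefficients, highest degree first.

Step 1: lead(8x⁷ − 26x⁶ − x⁵ − 12x⁴ − 14x³ + 29x² + 4x + 72) ÷ lead(D) = 8x⁷ ÷ −2x³ = −4x⁴. Subtract (−4x⁴)·D = 8x⁷ − 20x⁶ − 16x⁵ − 32x⁴. Remainder: −6x⁶ + 15x⁵ + 20x⁴ − 14x³ + 29x² + 4x + 72.
Step 2: lead(−6x⁶ + 15x⁵ + 20x⁴ − 14x³ + 29x² + 4x + 72) ÷ lead(D) = −6x⁶ ÷ −2x³ = 3x³. Subtract (3x³)·D = −6x⁶ + 15x⁵ + 12x⁴ + 24x³. Remainder: 8x⁴ − 38x³ + 29x² + 4x + 72.
Step 3: lead(8x⁴ − 38x³ + 29x² + 4x + 72) ÷ lead(D) = 8x⁴ ÷ −2x³ = −4x. Subtract (−4x)·D = 8x⁴ − 20x³ − 16x² − 32x. Remainder: −18x³ + 45x² + 36x + 72.
Step 4: lead(−18x³ + 45x² + 36x + 72) ÷ lead(D) = −18x³ ÷ −2x³ = 9. Subtract (9)·D = −18x³ + 45x² + 36x + 72. Remainder: 0.

R = [0], so D(x) is a factor of P(x). yes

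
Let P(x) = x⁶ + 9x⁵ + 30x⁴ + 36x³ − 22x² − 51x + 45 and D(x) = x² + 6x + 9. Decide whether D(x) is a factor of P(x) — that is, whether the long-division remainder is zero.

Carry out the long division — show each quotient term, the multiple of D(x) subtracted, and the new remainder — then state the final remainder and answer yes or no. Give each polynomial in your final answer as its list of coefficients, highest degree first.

Step 1: lead(x⁶ + 9x⁵ + 30x⁴ + 36x³ − 22x² − 51x + 45) ÷ lead(D) = x⁶ ÷ x² = x⁴. Subtract (x⁴)·D = x⁶ + 6x⁵ + 9x⁴. Remainder: 3x⁵ + 21x⁴ + 36x³ − 22x² − 51x + 45.
Step 2: lead(3x⁵ + 21x⁴ + 36x³ − 22x² − 51x + 45) ÷ lead(D) = 3x⁵ ÷ x² = 3x³. Subtract (3x³)·D = 3x⁵ + 18x⁴ + 27x³. Remainder: 3x⁴ + 9x³ − 22x² − 51x + 45.
Step 3: lead(3x⁴ + 9x³ − 22x² − 51x + 45) ÷ lead(D) = 3x⁴ ÷ x² = 3x². Subtract (3x²)·D = 3x⁴ + 18x³ + 27x². Remainder: −9x³ − 49x² − 51x + 45.
Step 4: lead(−9x³ − 49x² − 51x + 45) ÷ lead(D) = −9x³ ÷ x² = −9x. Subtract (−9x)·D = −9x³ − 54x² − 81x. Remainder: 5x² + 30x + 45.
Step 5: lead(5x² + 30x + 45) ÷ lead(D) = 5x² ÷ x² = 5. Subtract (5)·D = 5x² + 30x + 45. Remainder: 0.

R = [0], so D(x) is a factor of P(x). yes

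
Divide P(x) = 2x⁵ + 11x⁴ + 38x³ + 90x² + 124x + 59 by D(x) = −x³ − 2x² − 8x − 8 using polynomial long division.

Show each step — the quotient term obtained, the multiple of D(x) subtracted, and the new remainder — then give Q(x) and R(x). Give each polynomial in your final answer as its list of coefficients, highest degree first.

Q = [-2, -7, -8]; R = [2, 4, -5]

Step 1: lead(2x⁵ + 11x⁴ + 38x³ + 90x² + 124x + 59) ÷ lead(D) = 2x⁵ ÷ −x³ = −2x². Subtract (−2x²)·D = 2x⁵ + 4x⁴ + 16x³ + 16x². Remainder: 7x⁴ + 22x³ + 74x² + 124x + 59.
Step 2: lead(7x⁴ + 22x³ + 74x² + 124x + 59) ÷ lead(D) = 7x⁴ ÷ −x³ = −7x. Subtract (−7x)·D = 7x⁴ + 14x³ + 56x² + 56x. Remainder: 8x³ + 18x² + 68x + 59.
Step 3: lead(8x³ + 18x² + 68x + 59) ÷ lead(D) = 8x³ ÷ −x³ = −8. Subtract (−8)·D = 8x³ + 16x² + 64x + 64. Remainder: 2x² + 4x − 5.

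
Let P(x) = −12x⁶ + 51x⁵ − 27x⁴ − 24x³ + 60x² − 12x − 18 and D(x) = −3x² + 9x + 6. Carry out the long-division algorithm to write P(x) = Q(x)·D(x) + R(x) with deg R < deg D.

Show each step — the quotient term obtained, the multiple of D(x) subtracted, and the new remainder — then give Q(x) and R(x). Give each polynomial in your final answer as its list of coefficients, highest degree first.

Q = [4, -5, 2, 4, -4]; R = [6]

Step 1: lead(−12x⁶ + 51x⁵ − 27x⁴ − 24x³ + 60x² − 12x − 18) ÷ lead(D) = −12x⁶ ÷ −3x² = 4x⁴. Subtract (4x⁴)·D = −12x⁶ + 36x⁵ + 24x⁴. Remainder: 15x⁵ − 51x⁴ − 24x³ + 60x² − 12x − 18.
Step 2: lead(15x⁵ − 51x⁴ − 24x³ + 60x² − 12x − 18) ÷ lead(D) = 15x⁵ ÷ −3x² = −5x³. Subtract (−5x³)·D = 15x⁵ − 45x⁴ − 30x³. Remainder: −6x⁴ + 6x³ + 60x² − 12x − 18.
Step 3: lead(−6x⁴ + 6x³ + 60x² − 12x − 18) ÷ lead(D) = −6x⁴ ÷ −3x² = 2x². Subtract (2x²)·D = −6x⁴ + 18x³ + 12x². Remainder: −12x³ + 48x² − 12x − 18.
Step 4: lead(−12x³ + 48x² − 12x − 18) ÷ lead(D) = −12x³ ÷ −3x² = 4x. Subtract (4x)·D = −12x³ + 36x² + 24x. Remainder: 12x² − 36x − 18.
Step 5: lead(12x² − 36x − 18) ÷ lead(D) = 12x² ÷ −3x² = −4. Subtract (−4)·D = 12x² − 36x − 24. Remainder: 6.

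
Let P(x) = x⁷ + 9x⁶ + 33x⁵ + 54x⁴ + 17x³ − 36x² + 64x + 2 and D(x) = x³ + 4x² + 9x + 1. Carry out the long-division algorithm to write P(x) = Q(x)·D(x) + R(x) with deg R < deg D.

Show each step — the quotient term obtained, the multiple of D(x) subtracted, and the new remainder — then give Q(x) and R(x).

Q(x) = x⁴ + 5x³ + 4x² − 8x + 8; R(x) = −6

Step 1: lead(x⁷ + 9x⁶ + 33x⁵ + 54x⁴ + 17x³ − 36x² + 64x + 2) ÷ lead(D) = x⁷ ÷ x³ = x⁴. Subtract (x⁴)·D = x⁷ + 4x⁶ + 9x⁵ + x⁴. Remainder: 5x⁶ + 24x⁵ + 53x⁴ + 17x³ − 36x² + 64x + 2.
Step 2: lead(5x⁶ + 24x⁵ + 53x⁴ + 17x³ − 36x² + 64x + 2) ÷ lead(D) = 5x⁶ ÷ x³ = 5x³. Subtract (5x³)·D = 5x⁶ + 20x⁵ + 45x⁴ + 5x³. Remainder: 4x⁵ + 8x⁴ + 12x³ − 36x² + 64x + 2.
Step 3: lead(4x⁵ + 8x⁴ + 12x³ − 36x² + 64x + 2) ÷ lead(D) = 4x⁵ ÷ x³ = 4x². Subtract (4x²)·D = 4x⁵ + 16x⁴ + 36x³ + 4x². Remainder: −8x⁴ − 24x³ − 40x² + 64x + 2.
Step 4: lead(−8x⁴ − 24x³ − 40x² + 64x + 2) ÷ lead(D) = −8x⁴ ÷ x³ = −8x. Subtract (−8x)·D = −8x⁴ − 32x³ − 72x² − 8x. Remainder: 8x³ + 32x² + 72x + 2.
Step 5: lead(8x³ + 32x² + 72x + 2) ÷ lead(D) = 8x³ ÷ x³ = 8. Subtract (8)·D = 8x³ + 32x² + 72x + 8. Remainder: −6.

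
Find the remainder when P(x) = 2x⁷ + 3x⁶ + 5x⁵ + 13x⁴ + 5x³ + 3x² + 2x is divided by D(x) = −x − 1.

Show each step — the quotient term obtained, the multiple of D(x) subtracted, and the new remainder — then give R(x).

Step 1: lead(2x⁷ + 3x⁶ + 5x⁵ + 13x⁴ + 5x³ + 3x² + 2x) ÷ lead(D) = 2x⁷ ÷ −x = −2x⁶. Subtract (−2x⁶)·D = 2x⁷ + 2x⁶. Remainder: x⁶ + 5x⁵ + 13x⁴ + 5x³ + 3x² + 2x.
Step 2: lead(x⁶ + 5x⁵ + 13x⁴ + 5x³ + 3x² + 2x) ÷ lead(D) = x⁶ ÷ −x = −x⁵. Subtract (−x⁵)·D = x⁶ + x⁵. Remainder: 4x⁵ + 13x⁴ + 5x³ + 3x² + 2x.
Step 3: lead(4x⁵ + 13x⁴ + 5x³ + 3x² + 2x) ÷ lead(D) = 4x⁵ ÷ −x = −4x⁴. Subtract (−4x⁴)·D = 4x⁵ + 4x⁴. Remainder: 9x⁴ + 5x³ + 3x² + 2x.
Step 4: lead(9x⁴ + 5x³ + 3x² + 2x) ÷ lead(D) = 9x⁴ ÷ −x = −9x³. Subtract (−9x³)·D = 9x⁴ + 9x³. Remainder: −4x³ + 3x² + 2x.
Step 5: lead(−4x³ + 3x² + 2x) ÷ lead(D) = −4x³ ÷ −x = 4x². Subtract (4x²)·D = −4x³ − 4x². Remainder: 7x² + 2x.
Step 6: lead(7x² + 2x) ÷ lead(D) = 7x² ÷ −x = −7x. Subtract (−7x)·D = 7x² + 7x. Remainder: −5x.
Step 7: lead(−5x) ÷ lead(D) = −5x ÷ −x = 5. Subtract (5)·D = −5x − 5. Remainder: 5.

R(x) = 5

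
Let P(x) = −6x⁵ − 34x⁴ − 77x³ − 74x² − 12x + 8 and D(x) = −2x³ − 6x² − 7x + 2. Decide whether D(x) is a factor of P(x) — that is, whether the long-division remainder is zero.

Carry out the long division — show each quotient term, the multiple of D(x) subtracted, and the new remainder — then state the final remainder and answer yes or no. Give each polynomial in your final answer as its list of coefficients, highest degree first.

R = [0], so D(x) is a factor of P(x). yes

Step 1: lead(−6x⁵ − 34x⁴ − 77x³ − 74x² − 12x + 8) ÷ lead(D) = −6x⁵ ÷ −2x³ = 3x². Subtract (3x²)·D = −6x⁵ − 18x⁴ − 21x³ + 6x². Remainder: −16x⁴ − 56x³ − 80x² − 12x + 8.
Step 2: lead(−16x⁴ − 56x³ − 80x² − 12x + 8) ÷ lead(D) = −16x⁴ ÷ −2x³ = 8x. Subtract (8x)·D = −16x⁴ − 48x³ − 56x² + 16x. Remainder: −8x³ − 24x² − 28x + 8.
Step 3: lead(−8x³ − 24x² − 28x + 8) ÷ lead(D) = −8x³ ÷ −2x³ = 4. Subtract (4)·D = −8x³ − 24x² − 28x + 8. Remainder: 0.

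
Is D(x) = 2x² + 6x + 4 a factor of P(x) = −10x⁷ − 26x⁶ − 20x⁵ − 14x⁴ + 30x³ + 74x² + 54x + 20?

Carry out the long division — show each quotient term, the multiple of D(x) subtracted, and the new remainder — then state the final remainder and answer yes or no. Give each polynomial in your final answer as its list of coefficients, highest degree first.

Step 1: lead(−10x⁷ − 26x⁶ − 20x⁵ − 14x⁴ + 30x³ + 74x² + 54x + 20) ÷ lead(D) = −10x⁷ ÷ 2x² = −5x⁵. Subtract (−5x⁵)·D = −10x⁷ − 30x⁶ − 20x⁵. Remainder: 4x⁶ − 14x⁴ + 30x³ + 74x² + 54x + 20.
Step 2: lead(4x⁶ − 14x⁴ + 30x³ + 74x² + 54x + 20) ÷ lead(D) = 4x⁶ ÷ 2x² = 2x⁴. Subtract (2x⁴)·D = 4x⁶ + 12x⁵ + 8x⁴. Remainder: −12x⁵ − 22x⁴ + 30x³ + 74x² + 54x + 20.
Step 3: lead(−12x⁵ − 22x⁴ + 30x³ + 74x² + 54x + 20) ÷ lead(D) = −12x⁵ ÷ 2x² = −6x³. Subtract (−6x³)·D = −12x⁵ − 36x⁴ − 24x³. Remainder: 14x⁴ + 54x³ + 74x² + 54x + 20.
Step 4: lead(14x⁴ + 54x³ + 74x² + 54x + 20) ÷ lead(D) = 14x⁴ ÷ 2x² = 7x². Subtract (7x²)·D = 14x⁴ + 42x³ + 28x². Remainder: 12x³ + 46x² + 54x + 20.
Step 5: lead(12x³ + 46x² + 54x + 20) ÷ lead(D) = 12x³ ÷ 2x² = 6x. Subtract (6x)·D = 12x³ + 36x² + 24x. Remainder: 10x² + 30x + 20.
Step 6: lead(10x² + 30x + 20) ÷ lead(D) = 10x² ÷ 2x² = 5. Subtract (5)·D = 10x² + 30x + 20. Remainder: 0.

R = [0], so D(x) is a factor of P(x). yes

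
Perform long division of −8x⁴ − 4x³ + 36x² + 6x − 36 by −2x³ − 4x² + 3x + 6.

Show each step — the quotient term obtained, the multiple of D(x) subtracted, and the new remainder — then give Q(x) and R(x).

Step 1: lead(−8x⁴ − 4x³ + 36x² + 6x − 36) ÷ lead(D) = −8x⁴ ÷ −2x³ = 4x. Subtract (4x)·D = −8x⁴ − 16x³ + 12x² + 24x. Remainder: 12x³ + 24x² − 18x − 36.
Step 2: lead(12x³ + 24x² − 18x − 36) ÷ lead(D) = 12x³ ÷ −2x³ = −6. Subtract (−6)·D = 12x³ + 24x² − 18x − 36. Remainder: 0.

Q(x) = 4x − 6; R(x) = 0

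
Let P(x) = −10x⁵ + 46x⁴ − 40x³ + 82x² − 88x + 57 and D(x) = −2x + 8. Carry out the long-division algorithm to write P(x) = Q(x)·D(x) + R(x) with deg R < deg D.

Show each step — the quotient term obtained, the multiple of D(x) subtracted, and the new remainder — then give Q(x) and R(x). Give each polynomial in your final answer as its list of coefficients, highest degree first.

Step 1: lead(−10x⁵ + 46x⁴ − 40x³ + 82x² − 88x + 57) ÷ lead(D) = −10x⁵ ÷ −2x = 5x⁴. Subtract (5x⁴)·D = −10x⁵ + 40x⁴. Remainder: 6x⁴ − 40x³ + 82x² − 88x + 57.
Step 2: lead(6x⁴ − 40x³ + 82x² − 88x + 57) ÷ lead(D) = 6x⁴ ÷ −2x = −3x³. Subtract (−3x³)·D = 6x⁴ − 24x³. Remainder: −16x³ + 82x² − 88x + 57.
Step 3: lead(−16x³ + 82x² − 88x + 57) ÷ lead(D) = −16x³ ÷ −2x = 8x². Subtract (8x²)·D = −16x³ + 64x². Remainder: 18x² − 88x + 57.
Step 4: lead(18x² − 88x + 57) ÷ lead(D) = 18x² ÷ −2x = −9x. Subtract (−9x)·D = 18x² − 72x. Remainder: −16x + 57.
Step 5: lead(−16x + 57) ÷ lead(D) = −16x ÷ −2x = 8. Subtract (8)·D = −16x + 64. Remainder: −7.

Q = [5, -3, 8, -9, 8]; R = [-7]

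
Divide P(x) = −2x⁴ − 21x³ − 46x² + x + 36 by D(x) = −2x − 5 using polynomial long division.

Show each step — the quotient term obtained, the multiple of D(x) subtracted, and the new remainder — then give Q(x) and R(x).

Step 1: lead(−2x⁴ − 21x³ − 46x² + x + 36) ÷ lead(D) = −2x⁴ ÷ −2x = x³. Subtract (x³)·D = −2x⁴ − 5x³. Remainder: −16x³ − 46x² + x + 36.
Step 2: lead(−16x³ − 46x² + x + 36) ÷ lead(D) = −16x³ ÷ −2x = 8x². Subtract (8x²)·D = −16x³ − 40x². Remainder: −6x² + x + 36.
Step 3: lead(−6x² + x + 36) ÷ lead(D) = −6x² ÷ −2x = 3x. Subtract (3x)·D = −6x² − 15x. Remainder: 16x + 36.
Step 4: lead(16x + 36) ÷ lead(D) = 16x ÷ −2x = −8. Subtract (−8)·D = 16x + 40. Remainder: −4.

Q(x) = x³ + 8x² + 3x − 8; R(x) = −4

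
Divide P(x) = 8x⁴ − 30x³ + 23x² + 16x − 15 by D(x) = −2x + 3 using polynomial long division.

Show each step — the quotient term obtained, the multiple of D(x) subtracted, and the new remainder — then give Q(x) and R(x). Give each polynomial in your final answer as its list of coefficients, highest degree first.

Step 1: lead(8x⁴ − 30x³ + 23x² + 16x − 15) ÷ lead(D) = 8x⁴ ÷ −2x = −4x³. Subtract (−4x³)·D = 8x⁴ − 12x³. Remainder: −18x³ + 23x² + 16x − 15.
Step 2: lead(−18x³ + 23x² + 16x − 15) ÷ lead(D) = −18x³ ÷ −2x = 9x². Subtract (9x²)·D = −18x³ + 27x². Remainder: −4x² + 16x − 15.
Step 3: lead(−4x² + 16x − 15) ÷ lead(D) = −4x² ÷ −2x = 2x. Subtract (2x)·D = −4x² + 6x. Remainder: 10x − 15.
Step 4: lead(10x − 15) ÷ lead(D) = 10x ÷ −2x = −5. Subtract (−5)·D = 10x − 15. Remainder: 0.

Q = [-4, 9, 2, -5]; R = [0]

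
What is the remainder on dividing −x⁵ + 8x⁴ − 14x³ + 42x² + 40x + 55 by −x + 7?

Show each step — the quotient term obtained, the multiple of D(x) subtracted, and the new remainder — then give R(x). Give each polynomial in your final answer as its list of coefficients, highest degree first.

Step 1: lead(−x⁵ + 8x⁴ − 14x³ + 42x² + 40x + 55) ÷ lead(D) = −x⁵ ÷ −x = x⁴. Subtract (x⁴)·D = −x⁵ + 7x⁴. Remainder: x⁴ − 14x³ + 42x² + 40x + 55.
Step 2: lead(x⁴ − 14x³ + 42x² + 40x + 55) ÷ lead(D) = x⁴ ÷ −x = −x³. Subtract (−x³)·D = x⁴ − 7x³. Remainder: −7x³ + 42x² + 40x + 55.
Step 3: lead(−7x³ + 42x² + 40x + 55) ÷ lead(D) = −7x³ ÷ −x = 7x². Subtract (7x²)·D = −7x³ + 49x². Remainder: −7x² + 40x + 55.
Step 4: lead(−7x² + 40x + 55) ÷ lead(D) = −7x² ÷ −x = 7x. Subtract (7x)·D = −7x² + 49x. Remainder: −9x + 55.
Step 5: lead(−9x + 55) ÷ lead(D) = −9x ÷ −x = 9. Subtract (9)·D = −9x + 63. Remainder: −8.

R = [-8]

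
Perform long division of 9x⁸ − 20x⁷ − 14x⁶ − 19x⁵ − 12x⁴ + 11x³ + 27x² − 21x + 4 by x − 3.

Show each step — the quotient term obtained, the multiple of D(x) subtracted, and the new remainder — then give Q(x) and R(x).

Step 1: lead(9x⁸ − 20x⁷ − 14x⁶ − 19x⁵ − 12x⁴ + 11x³ + 27x² − 21x + 4) ÷ lead(D) = 9x⁸ ÷ x = 9x⁷. Subtract (9x⁷)·D = 9x⁸ − 27x⁷. Remainder: 7x⁷ − 14x⁶ − 19x⁵ − 12x⁴ + 11x³ + 27x² − 21x + 4.
Step 2: lead(7x⁷ − 14x⁶ − 19x⁵ − 12x⁴ + 11x³ + 27x² − 21x + 4) ÷ lead(D) = 7x⁷ ÷ x = 7x⁶. Subtract (7x⁶)·D = 7x⁷ − 21x⁶. Remainder: 7x⁶ − 19x⁵ − 12x⁴ + 11x³ + 27x² − 21x + 4.
Step 3: lead(7x⁶ − 19x⁵ − 12x⁴ + 11x³ + 27x² − 21x + 4) ÷ lead(D) = 7x⁶ ÷ x = 7x⁵. Subtract (7x⁵)·D = 7x⁶ − 21x⁵. Remainder: 2x⁵ − 12x⁴ + 11x³ + 27x² − 21x + 4.
Step 4: lead(2x⁵ − 12x⁴ + 11x³ + 27x² − 21x + 4) ÷ lead(D) = 2x⁵ ÷ x = 2x⁴. Subtract (2x⁴)·D = 2x⁵ − 6x⁴. Remainder: −6x⁴ + 11x³ + 27x² − 21x + 4.
Step 5: lead(−6x⁴ + 11x³ + 27x² − 21x + 4) ÷ lead(D) = −6x⁴ ÷ x = −6x³. Subtract (−6x³)·D = −6x⁴ + 18x³. Remainder: −7x³ + 27x² − 21x + 4.
Step 6: lead(−7x³ + 27x² − 21x + 4) ÷ lead(D) = −7x³ ÷ x = −7x². Subtract (−7x²)·D = −7x³ + 21x². Remainder: 6x² − 21x + 4.
Step 7: lead(6x² − 21x + 4) ÷ lead(D) = 6x² ÷ x = 6x. Subtract (6x)·D = 6x² − 18x. Remainder: −3x + 4.
Step 8: lead(−3x + 4) ÷ lead(D) = −3x ÷ x = −3. Subtract (−3)·D = −3x + 9. Remainder: −5.

Q(x) = 9x⁷ + 7x⁶ + 7x⁵ + 2x⁴ − 6x³ − 7x² + 6x − 3; R(x) = −5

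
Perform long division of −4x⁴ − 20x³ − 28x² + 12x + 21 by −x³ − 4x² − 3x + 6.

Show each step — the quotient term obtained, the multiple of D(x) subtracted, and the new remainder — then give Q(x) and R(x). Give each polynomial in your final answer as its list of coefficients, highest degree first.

Step 1: lead(−4x⁴ − 20x³ − 28x² + 12x + 21) ÷ lead(D) = −4x⁴ ÷ −x³ = 4x. Subtract (4x)·D = −4x⁴ − 16x³ − 12x² + 24x. Remainder: −4x³ − 16x² − 12x + 21.
Step 2: lead(−4x³ − 16x² − 12x + 21) ÷ lead(D) = −4x³ ÷ −x³ = 4. Subtract (4)·D = −4x³ − 16x² − 12x + 24. Remainder: −3.

Q = [4, 4]; R = [-3]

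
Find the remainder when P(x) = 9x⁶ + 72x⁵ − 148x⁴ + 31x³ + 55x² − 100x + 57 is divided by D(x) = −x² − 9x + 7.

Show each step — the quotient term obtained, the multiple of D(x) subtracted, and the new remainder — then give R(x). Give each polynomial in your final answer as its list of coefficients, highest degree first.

R = [9, -6]

Step 1: lead(9x⁶ + 72x⁵ − 148x⁴ + 31x³ + 55x² − 100x + 57) ÷ lead(D) = 9x⁶ ÷ −x² = −9x⁴. Subtract (−9x⁴)·D = 9x⁶ + 81x⁵ − 63x⁴. Remainder: −9x⁵ − 85x⁴ + 31x³ + 55x² − 100x + 57.
Step 2: lead(−9x⁵ − 85x⁴ + 31x³ + 55x² − 100x + 57) ÷ lead(D) = −9x⁵ ÷ −x² = 9x³. Subtract (9x³)·D = −9x⁵ − 81x⁴ + 63x³. Remainder: −4x⁴ − 32x³ + 55x² − 100x + 57.
Step 3: lead(−4x⁴ − 32x³ + 55x² − 100x + 57) ÷ lead(D) = −4x⁴ ÷ −x² = 4x². Subtract (4x²)·D = −4x⁴ − 36x³ + 28x². Remainder: 4x³ + 27x² − 100x + 57.
Step 4: lead(4x³ + 27x² − 100x + 57) ÷ lead(D) = 4x³ ÷ −x² = −4x. Subtract (−4x)·D = 4x³ + 36x² − 28x. Remainder: −9x² − 72x + 57.
Step 5: lead(−9x² − 72x + 57) ÷ lead(D) = −9x² ÷ −x² = 9. Subtract (9)·D = −9x² − 81x + 63. Remainder: 9x − 6.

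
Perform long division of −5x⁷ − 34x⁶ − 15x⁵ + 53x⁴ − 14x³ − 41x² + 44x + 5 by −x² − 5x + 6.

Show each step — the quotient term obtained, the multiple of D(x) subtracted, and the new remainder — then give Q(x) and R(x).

Q(x) = 5x⁵ + 9x⁴ + x² + 9x + 2; R(x) = −7

Step 1: lead(−5x⁷ − 34x⁶ − 15x⁵ + 53x⁴ − 14x³ − 41x² + 44x + 5) ÷ lead(D) = −5x⁷ ÷ −x² = 5x⁵. Subtract (5x⁵)·D = −5x⁷ − 25x⁶ + 30x⁵. Remainder: −9x⁶ − 45x⁵ + 53x⁴ − 14x³ − 41x² + 44x + 5.
Step 2: lead(−9x⁶ − 45x⁵ + 53x⁴ − 14x³ − 41x² + 44x + 5) ÷ lead(D) = −9x⁶ ÷ −x² = 9x⁴. Subtract (9x⁴)·D = −9x⁶ − 45x⁵ + 54x⁴. Remainder: −x⁴ − 14x³ − 41x² + 44x + 5.
Step 3: lead(−x⁴ − 14x³ − 41x² + 44x + 5) ÷ lead(D) = −x⁴ ÷ −x² = x². Subtract (x²)·D = −x⁴ − 5x³ + 6x². Remainder: −9x³ − 47x² + 44x + 5.
Step 4: lead(−9x³ − 47x² + 44x + 5) ÷ lead(D) = −9x³ ÷ −x² = 9x. Subtract (9x)·D = −9x³ − 45x² + 54x. Remainder: −2x² − 10x + 5.
Step 5: lead(−2x² − 10x + 5) ÷ lead(D) = −2x² ÷ −x² = 2. Subtract (2)·D = −2x² − 10x + 12. Remainder: −7.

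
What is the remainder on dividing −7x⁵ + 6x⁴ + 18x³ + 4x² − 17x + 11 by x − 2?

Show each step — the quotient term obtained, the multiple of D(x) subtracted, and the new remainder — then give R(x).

R(x) = 9

Step 1: lead(−7x⁵ + 6x⁴ + 18x³ + 4x² − 17x + 11) ÷ lead(D) = −7x⁵ ÷ x = −7x⁴. Subtract (−7x⁴)·D = −7x⁵ + 14x⁴. Remainder: −8x⁴ + 18x³ + 4x² − 17x + 11.
Step 2: lead(−8x⁴ + 18x³ + 4x² − 17x + 11) ÷ lead(D) = −8x⁴ ÷ x = −8x³. Subtract (−8x³)·D = −8x⁴ + 16x³. Remainder: 2x³ + 4x² − 17x + 11.
Step 3: lead(2x³ + 4x² − 17x + 11) ÷ lead(D) = 2x³ ÷ x = 2x². Subtract (2x²)·D = 2x³ − 4x². Remainder: 8x² − 17x + 11.
Step 4: lead(8x² − 17x + 11) ÷ lead(D) = 8x² ÷ x = 8x. Subtract (8x)·D = 8x² − 16x. Remainder: −x + 11.
Step 5: lead(−x + 11) ÷ lead(D) = −x ÷ x = −1. Subtract (−1)·D = −x + 2. Remainder: 9.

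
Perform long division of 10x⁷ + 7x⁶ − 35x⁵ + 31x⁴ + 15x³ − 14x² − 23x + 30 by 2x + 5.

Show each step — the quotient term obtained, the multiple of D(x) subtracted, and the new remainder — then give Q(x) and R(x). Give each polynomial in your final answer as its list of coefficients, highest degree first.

Step 1: lead(10x⁷ + 7x⁶ − 35x⁵ + 31x⁴ + 15x³ − 14x² − 23x + 30) ÷ lead(D) = 10x⁷ ÷ 2x = 5x⁶. Subtract (5x⁶)·D = 10x⁷ + 25x⁶. Remainder: −18x⁶ − 35x⁵ + 31x⁴ + 15x³ − 14x² − 23x + 30.
Step 2: lead(−18x⁶ − 35x⁵ + 31x⁴ + 15x³ − 14x² − 23x + 30) ÷ lead(D) = −18x⁶ ÷ 2x = −9x⁵. Subtract (−9x⁵)·D = −18x⁶ − 45x⁵. Remainder: 10x⁵ + 31x⁴ + 15x³ − 14x² − 23x + 30.
Step 3: lead(10x⁵ + 31x⁴ + 15x³ − 14x² − 23x + 30) ÷ lead(D) = 10x⁵ ÷ 2x = 5x⁴. Subtract (5x⁴)·D = 10x⁵ + 25x⁴. Remainder: 6x⁴ + 15x³ − 14x² − 23x + 30.
Step 4: lead(6x⁴ + 15x³ − 14x² − 23x + 30) ÷ lead(D) = 6x⁴ ÷ 2x = 3x³. Subtract (3x³)·D = 6x⁴ + 15x³. Remainder: −14x² − 23x + 30.
Step 5: lead(−14x² − 23x + 30) ÷ lead(D) = −14x² ÷ 2x = −7x. Subtract (−7x)·D = −14x² − 35x. Remainder: 12x + 30.
Step 6: lead(12x + 30) ÷ lead(D) = 12x ÷ 2x = 6. Subtract (6)·D = 12x + 30. Remainder: 0.

Q = [5, -9, 5, 3, 0, -7, 6]; R = [0]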